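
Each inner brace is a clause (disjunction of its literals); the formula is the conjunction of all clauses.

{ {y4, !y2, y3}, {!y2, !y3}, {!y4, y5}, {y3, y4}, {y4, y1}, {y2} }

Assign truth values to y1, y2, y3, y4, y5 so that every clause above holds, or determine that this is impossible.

y1: true; y2: true; y3: false; y4: true; y5: true

(y2) alone gives y2 = true.
(!y3) alone gives y3 = false.
(y4) alone gives y4 = true.
(y5) alone gives y5 = true.
All clauses hold; y1 can take either value.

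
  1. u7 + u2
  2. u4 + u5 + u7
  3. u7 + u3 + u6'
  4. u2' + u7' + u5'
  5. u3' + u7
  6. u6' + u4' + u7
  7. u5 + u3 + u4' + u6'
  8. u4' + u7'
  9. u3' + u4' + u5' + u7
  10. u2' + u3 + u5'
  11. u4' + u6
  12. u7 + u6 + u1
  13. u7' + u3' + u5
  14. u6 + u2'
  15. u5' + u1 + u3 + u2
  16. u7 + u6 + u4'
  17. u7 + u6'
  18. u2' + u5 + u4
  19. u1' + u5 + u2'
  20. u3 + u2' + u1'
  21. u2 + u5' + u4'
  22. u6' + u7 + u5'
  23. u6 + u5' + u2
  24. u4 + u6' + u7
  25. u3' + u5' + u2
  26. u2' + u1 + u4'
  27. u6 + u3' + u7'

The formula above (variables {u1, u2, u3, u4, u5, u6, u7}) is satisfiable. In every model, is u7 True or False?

True

Suppose u7 = 0.
(u2) alone gives u2 = 1.
(u3') alone gives u3 = 0.
(u6') alone gives u6 = 0.
That conflicts with the unit clause (u6).
So every satisfying assignment has u7 = True.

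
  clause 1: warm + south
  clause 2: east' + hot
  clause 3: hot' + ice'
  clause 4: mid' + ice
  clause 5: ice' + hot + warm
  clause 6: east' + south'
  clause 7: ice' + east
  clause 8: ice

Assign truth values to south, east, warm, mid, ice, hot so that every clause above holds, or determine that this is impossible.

UNSATISFIABLE

(ice) alone gives ice = 1.
(hot') alone gives hot = 0.
(east') alone gives east = 0.
Now (east) is unsatisfied and unit — conflict.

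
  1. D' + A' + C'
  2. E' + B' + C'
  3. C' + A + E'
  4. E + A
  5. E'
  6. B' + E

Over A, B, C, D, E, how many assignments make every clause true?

There are 2^5 = 32 truth assignments over (A, B, C, D, E).
Split on E. With E = 1, the clauses containing E are satisfied and E' drops from the rest; 0 of the 2^4 = 16 assignments to the other variables satisfy what remains.
With E = 0, by the same count on the reduced clause set, 3 assignments work.
Total: 0 + 3 = 3.

3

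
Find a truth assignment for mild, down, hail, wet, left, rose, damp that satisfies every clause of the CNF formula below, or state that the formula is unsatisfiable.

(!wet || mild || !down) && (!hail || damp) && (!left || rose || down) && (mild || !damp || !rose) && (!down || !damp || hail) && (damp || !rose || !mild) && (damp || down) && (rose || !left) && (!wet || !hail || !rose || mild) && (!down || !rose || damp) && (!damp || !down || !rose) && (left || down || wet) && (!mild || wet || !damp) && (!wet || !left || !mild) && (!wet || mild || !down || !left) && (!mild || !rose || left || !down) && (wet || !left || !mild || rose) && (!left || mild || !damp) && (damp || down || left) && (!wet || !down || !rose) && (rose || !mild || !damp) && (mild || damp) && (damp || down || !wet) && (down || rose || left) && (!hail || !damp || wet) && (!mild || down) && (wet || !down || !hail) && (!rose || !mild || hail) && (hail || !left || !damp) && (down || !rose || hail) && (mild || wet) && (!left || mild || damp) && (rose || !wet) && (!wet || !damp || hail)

mild=true, down=true, hail=false, wet=false, left=false, rose=false, damp=false

Case hail = false:
Case down = true:
(!damp) alone gives damp = false.
(!rose) alone gives rose = false.
(!left) alone gives left = false.
(mild) alone gives mild = true.
(!wet) alone gives wet = false.
All clauses are satisfied.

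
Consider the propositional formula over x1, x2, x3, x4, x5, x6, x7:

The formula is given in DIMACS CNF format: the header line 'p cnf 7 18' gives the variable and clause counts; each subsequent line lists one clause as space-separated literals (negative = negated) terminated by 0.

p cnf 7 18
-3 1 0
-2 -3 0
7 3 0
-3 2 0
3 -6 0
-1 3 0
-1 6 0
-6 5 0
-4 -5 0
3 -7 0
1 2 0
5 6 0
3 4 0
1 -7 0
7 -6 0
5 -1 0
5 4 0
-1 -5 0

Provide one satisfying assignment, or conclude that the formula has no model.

Case x3 = False:
Unit clause (x7) forces x7 = True.
That conflicts with the unit clause (¬x7).
Undo x3 and try x3 = True.
Unit clause (x1) forces x1 = True.
Unit clause (¬x2) forces x2 = False.
That conflicts with the unit clause (x2).
Neither x3 = True nor x3 = False works.

UNSATISFIABLE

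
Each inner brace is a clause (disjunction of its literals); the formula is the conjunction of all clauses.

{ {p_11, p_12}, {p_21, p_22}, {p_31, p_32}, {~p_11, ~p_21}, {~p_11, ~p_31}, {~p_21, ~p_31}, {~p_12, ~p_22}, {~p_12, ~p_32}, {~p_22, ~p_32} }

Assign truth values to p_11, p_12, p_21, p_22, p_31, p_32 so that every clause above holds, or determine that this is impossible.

Case p_11 = 1:
(~p_21) alone gives p_21 = 0.
(p_22) alone gives p_22 = 1.
(~p_31) alone gives p_31 = 0.
(p_32) alone gives p_32 = 1.
That conflicts with the unit clause (~p_32).
That branch fails; take p_11 = 0 instead.
(p_12) alone gives p_12 = 1.
(~p_22) alone gives p_22 = 0.
(p_21) alone gives p_21 = 1.
(~p_31) alone gives p_31 = 0.
(p_32) alone gives p_32 = 1.
That conflicts with the unit clause (~p_32).
Neither p_11 = 1 nor p_11 = 0 works.

UNSATISFIABLE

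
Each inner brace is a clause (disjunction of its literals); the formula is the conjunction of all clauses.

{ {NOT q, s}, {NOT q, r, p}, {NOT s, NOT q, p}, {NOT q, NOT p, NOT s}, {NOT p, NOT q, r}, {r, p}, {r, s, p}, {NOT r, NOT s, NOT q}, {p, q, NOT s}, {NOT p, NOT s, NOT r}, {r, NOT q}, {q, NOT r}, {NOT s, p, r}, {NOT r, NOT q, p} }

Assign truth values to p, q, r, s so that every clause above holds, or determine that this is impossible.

Try q = false.
From the singleton clause (NOT r), r = false.
From the singleton clause (p), p = true.
No clause remains; s is free.

p ↦ true, q ↦ false, r ↦ false, s ↦ false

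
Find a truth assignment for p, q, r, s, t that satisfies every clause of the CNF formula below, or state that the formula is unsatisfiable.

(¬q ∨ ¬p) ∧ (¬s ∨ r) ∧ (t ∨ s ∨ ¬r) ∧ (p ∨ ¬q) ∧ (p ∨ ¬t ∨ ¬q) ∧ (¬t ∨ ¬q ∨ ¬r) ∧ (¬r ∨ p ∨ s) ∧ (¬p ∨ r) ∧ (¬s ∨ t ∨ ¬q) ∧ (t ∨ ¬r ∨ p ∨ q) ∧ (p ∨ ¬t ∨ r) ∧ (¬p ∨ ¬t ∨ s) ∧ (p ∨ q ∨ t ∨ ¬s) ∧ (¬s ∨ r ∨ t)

Suppose q = False.
Suppose s = False.
Suppose t = False.
The clause (¬r) is unit, so r = False.
The clause (¬p) is unit, so p = False.
Every clause now holds.

p ↦ False; q ↦ False; r ↦ False; s ↦ False; t ↦ False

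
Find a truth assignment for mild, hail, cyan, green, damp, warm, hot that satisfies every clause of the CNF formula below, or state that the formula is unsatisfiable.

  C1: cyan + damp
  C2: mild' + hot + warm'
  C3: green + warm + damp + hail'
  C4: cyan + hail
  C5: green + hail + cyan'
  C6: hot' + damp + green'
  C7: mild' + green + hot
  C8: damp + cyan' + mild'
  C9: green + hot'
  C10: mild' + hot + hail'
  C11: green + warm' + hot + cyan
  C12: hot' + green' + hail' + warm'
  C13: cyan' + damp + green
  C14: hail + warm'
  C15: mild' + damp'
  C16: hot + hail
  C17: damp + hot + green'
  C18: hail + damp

mild=0,  hail=0,  cyan=1,  green=1,  damp=1,  warm=0,  hot=1

Try cyan = 1.
Try green = 1.
Try hot = 1.
(damp) alone gives damp = 1.
(mild') alone gives mild = 0.
Try hail = 0.
(warm') alone gives warm = 0.
This assignment satisfies each clause.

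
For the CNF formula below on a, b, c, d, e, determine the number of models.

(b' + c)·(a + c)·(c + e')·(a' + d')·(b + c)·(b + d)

8

There are 2^5 = 32 truth assignments over (a, b, c, d, e).
Split on b. With b = 1, the clauses containing b are satisfied and b' drops from the rest; 6 of the 2^4 = 16 assignments to the other variables satisfy what remains.
With b = 0, by the same count on the reduced clause set, 2 assignments work.
(One model: a=F, b=F, c=T, d=T, e=F.)
Total: 6 + 2 = 8.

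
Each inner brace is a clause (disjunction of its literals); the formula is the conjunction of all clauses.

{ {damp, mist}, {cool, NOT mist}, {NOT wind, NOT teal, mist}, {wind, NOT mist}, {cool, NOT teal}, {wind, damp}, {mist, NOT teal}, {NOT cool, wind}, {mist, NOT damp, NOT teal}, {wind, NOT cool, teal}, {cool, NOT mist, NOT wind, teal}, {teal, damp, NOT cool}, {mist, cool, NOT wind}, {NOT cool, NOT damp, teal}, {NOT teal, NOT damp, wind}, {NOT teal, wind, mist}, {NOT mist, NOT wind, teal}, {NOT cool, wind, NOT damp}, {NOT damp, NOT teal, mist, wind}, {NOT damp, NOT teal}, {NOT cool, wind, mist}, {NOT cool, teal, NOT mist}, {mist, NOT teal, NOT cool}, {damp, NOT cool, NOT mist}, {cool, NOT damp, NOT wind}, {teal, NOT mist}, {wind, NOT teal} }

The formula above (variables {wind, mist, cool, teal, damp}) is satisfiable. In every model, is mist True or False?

Suppose mist = true.
Unit clause (cool) forces cool = true.
Unit clause (wind) forces wind = true.
Unit clause (teal) forces teal = true.
Unit clause (NOT damp) forces damp = false.
But (damp) is also a unit clause — contradiction.
So every satisfying assignment has mist = False.

False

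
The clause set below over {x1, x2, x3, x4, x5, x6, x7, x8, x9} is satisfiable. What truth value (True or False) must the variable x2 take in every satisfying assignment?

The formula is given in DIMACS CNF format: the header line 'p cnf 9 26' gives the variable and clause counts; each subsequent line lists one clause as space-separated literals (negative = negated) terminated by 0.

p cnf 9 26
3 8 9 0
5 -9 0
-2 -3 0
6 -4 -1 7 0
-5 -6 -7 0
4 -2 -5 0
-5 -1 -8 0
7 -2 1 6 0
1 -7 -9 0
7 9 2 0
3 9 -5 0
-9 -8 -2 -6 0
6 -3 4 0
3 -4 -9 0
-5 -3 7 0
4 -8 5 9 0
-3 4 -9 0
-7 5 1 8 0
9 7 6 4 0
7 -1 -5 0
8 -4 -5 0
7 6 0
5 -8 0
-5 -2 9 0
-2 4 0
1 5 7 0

False

Suppose x2 = True.
Unit clause (¬x3) forces x3 = False.
Unit clause (x4) forces x4 = True.
Unit clause (¬x9) forces x9 = False.
Unit clause (x8) forces x8 = True.
Unit clause (¬x5) forces x5 = False.
That conflicts with the unit clause (x5).
So every satisfying assignment has x2 = False.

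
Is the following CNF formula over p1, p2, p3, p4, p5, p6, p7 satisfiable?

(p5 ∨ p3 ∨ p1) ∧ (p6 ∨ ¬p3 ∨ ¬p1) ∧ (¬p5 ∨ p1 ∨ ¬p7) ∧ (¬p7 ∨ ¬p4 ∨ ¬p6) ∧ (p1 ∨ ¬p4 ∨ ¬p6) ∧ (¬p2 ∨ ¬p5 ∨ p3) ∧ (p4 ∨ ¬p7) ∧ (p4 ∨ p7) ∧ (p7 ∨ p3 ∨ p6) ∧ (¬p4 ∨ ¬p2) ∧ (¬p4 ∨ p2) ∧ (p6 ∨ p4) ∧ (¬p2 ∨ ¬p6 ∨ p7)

No, unsatisfiable

Try p4 = True.
From the singleton clause (¬p2), p2 = False.
But (p2) is also a unit clause — contradiction.
Backtrack on p4: now try p4 = False.
From the singleton clause (¬p7), p7 = False.
But (p7) is also a unit clause — contradiction.
Either choice for p4 ends in contradiction.
No assignment satisfies every clause.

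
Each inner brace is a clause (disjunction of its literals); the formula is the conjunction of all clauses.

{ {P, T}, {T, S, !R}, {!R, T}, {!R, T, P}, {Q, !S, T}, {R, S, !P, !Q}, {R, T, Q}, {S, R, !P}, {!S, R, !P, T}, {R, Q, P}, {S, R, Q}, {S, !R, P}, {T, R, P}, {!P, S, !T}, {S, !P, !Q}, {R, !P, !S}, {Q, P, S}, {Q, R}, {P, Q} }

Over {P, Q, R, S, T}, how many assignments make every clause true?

There are 2^5 = 32 truth assignments over (P, Q, R, S, T).
Split on T. With T = true, the clauses containing T are satisfied and !T drops from the rest; 5 of the 2^4 = 16 assignments to the other variables satisfy what remains.
With T = false, by the same count on the reduced clause set, 0 assignments work.
Total: 5 + 0 = 5.

5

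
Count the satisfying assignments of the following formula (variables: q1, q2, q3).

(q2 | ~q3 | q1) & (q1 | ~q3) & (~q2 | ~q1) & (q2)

1

There are 2^3 = 8 truth assignments over (q1, q2, q3).
Split on q1. With q1 = 1, the clauses containing q1 are satisfied and ~q1 drops from the rest; 0 of the 2^2 = 4 assignments to the other variables satisfy what remains.
With q1 = 0, by the same count on the reduced clause set, 1 assignment works.
(One model: q1=F, q2=T, q3=F.)
Total: 0 + 1 = 1.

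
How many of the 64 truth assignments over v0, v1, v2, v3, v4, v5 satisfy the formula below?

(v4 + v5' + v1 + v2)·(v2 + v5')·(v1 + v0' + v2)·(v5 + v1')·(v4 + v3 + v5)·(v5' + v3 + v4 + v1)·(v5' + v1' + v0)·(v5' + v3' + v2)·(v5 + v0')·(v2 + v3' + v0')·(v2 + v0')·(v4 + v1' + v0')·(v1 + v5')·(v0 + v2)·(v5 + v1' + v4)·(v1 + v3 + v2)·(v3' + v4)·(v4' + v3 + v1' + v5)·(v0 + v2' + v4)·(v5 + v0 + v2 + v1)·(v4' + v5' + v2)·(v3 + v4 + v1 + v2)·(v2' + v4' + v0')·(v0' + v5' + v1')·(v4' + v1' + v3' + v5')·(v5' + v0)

There are 2^6 = 64 truth assignments over (v0, v1, v2, v3, v4, v5).
Split on v1. With v1 = 1, the clauses containing v1 are satisfied and v1' drops from the rest; 0 of the 2^5 = 32 assignments to the other variables satisfy what remains.
With v1 = 0, by the same count on the reduced clause set, 2 assignments work.
Total: 0 + 2 = 2.

2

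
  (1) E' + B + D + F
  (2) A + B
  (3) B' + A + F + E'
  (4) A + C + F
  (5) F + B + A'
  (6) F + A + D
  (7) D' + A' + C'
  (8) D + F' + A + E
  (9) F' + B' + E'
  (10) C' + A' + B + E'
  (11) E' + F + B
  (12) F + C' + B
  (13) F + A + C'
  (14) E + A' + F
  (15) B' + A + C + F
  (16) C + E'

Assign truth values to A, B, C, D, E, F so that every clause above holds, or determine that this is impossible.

A ↦ 1; B ↦ 0; C ↦ 1; D ↦ 0; E ↦ 0; F ↦ 1

Suppose A = 1.
Suppose F = 1.
Suppose D = 0.
Suppose B = 0.
Suppose C = 1.
The clause (E') is unit, so E = 0.
Every clause now holds.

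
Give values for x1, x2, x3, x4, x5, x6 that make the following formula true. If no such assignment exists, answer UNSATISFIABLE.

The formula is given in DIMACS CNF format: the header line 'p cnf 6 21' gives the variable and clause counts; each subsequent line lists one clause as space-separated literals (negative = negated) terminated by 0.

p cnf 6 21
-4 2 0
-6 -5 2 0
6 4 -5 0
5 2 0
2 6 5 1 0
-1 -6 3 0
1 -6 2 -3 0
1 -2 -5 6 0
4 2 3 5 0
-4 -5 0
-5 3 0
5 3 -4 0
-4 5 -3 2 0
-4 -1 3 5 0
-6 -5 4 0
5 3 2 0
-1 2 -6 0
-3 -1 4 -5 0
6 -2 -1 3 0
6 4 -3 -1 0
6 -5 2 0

Suppose x4 = True.
(x2) alone gives x2 = True.
(¬x5) alone gives x5 = False.
(x3) alone gives x3 = True.
All clauses hold; x1, x6 can take either value.

x1=True,  x2=True,  x3=True,  x4=True,  x5=False,  x6=False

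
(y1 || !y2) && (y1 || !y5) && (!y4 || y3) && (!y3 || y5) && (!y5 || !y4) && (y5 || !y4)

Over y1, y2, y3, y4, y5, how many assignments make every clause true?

7

There are 2^5 = 32 truth assignments over (y1, y2, y3, y4, y5).
Split on y1. With y1 = true, the clauses containing y1 are satisfied and !y1 drops from the rest; 6 of the 2^4 = 16 assignments to the other variables satisfy what remains.
With y1 = false, by the same count on the reduced clause set, 1 assignment works.
Total: 6 + 1 = 7.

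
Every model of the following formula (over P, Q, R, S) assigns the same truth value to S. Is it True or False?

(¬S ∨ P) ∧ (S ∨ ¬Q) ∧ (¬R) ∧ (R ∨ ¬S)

False

Suppose S = True.
(P) alone gives P = True.
(¬R) alone gives R = False.
Now (R) is unsatisfied and unit — conflict.
So every satisfying assignment has S = False.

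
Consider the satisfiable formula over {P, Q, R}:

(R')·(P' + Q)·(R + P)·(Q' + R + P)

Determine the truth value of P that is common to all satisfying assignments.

True

Suppose P = 0.
Unit clause (R') forces R = 0.
That conflicts with the unit clause (R).
So every satisfying assignment has P = True.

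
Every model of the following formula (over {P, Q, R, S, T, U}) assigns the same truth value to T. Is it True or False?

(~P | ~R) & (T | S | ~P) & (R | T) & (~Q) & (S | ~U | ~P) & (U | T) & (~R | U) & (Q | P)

True

Suppose T = 0.
(R) alone gives R = 1.
(~P) alone gives P = 0.
(~Q) alone gives Q = 0.
But (Q) is also a unit clause — contradiction.
So every satisfying assignment has T = True.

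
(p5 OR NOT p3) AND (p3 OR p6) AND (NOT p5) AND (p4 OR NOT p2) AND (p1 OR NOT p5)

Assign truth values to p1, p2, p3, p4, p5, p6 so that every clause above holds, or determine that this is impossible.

From the singleton clause (NOT p5), p5 = false.
From the singleton clause (NOT p3), p3 = false.
From the singleton clause (p6), p6 = true.
Case p4 = false:
From the singleton clause (NOT p2), p2 = false.
No clause remains; p1 is free.

p1=false,  p2=false,  p3=false,  p4=false,  p5=false,  p6=true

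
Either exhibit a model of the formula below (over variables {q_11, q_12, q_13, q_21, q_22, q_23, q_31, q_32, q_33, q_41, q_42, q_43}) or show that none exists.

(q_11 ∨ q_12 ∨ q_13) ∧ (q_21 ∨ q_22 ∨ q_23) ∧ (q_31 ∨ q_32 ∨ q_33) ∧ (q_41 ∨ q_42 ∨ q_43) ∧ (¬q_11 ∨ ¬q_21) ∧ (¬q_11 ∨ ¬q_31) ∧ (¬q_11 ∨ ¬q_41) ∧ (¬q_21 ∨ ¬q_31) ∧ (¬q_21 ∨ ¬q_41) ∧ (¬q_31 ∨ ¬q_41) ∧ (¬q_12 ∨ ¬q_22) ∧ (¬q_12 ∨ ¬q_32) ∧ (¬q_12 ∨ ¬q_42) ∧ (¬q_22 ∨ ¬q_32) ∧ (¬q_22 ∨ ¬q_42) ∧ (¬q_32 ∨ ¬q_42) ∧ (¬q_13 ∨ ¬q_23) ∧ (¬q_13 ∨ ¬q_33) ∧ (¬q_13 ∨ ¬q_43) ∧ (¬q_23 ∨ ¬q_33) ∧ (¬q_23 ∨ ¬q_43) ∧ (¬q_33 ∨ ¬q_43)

UNSATISFIABLE

Try q_11 = False.
Try q_12 = True.
From the singleton clause (¬q_22), q_22 = False.
From the singleton clause (¬q_32), q_32 = False.
From the singleton clause (¬q_42), q_42 = False.
Try q_21 = True.
From the singleton clause (¬q_31), q_31 = False.
From the singleton clause (q_33), q_33 = True.
From the singleton clause (¬q_41), q_41 = False.
From the singleton clause (q_43), q_43 = True.
That conflicts with the unit clause (¬q_43).
That branch fails; take q_21 = False instead.
From the singleton clause (q_23), q_23 = True.
From the singleton clause (¬q_13), q_13 = False.
From the singleton clause (¬q_33), q_33 = False.
From the singleton clause (q_31), q_31 = True.
From the singleton clause (¬q_41), q_41 = False.
From the singleton clause (q_43), q_43 = True.
That conflicts with the unit clause (¬q_43).
Both values of q_21 lead to a conflict.
That branch fails; take q_12 = False instead.
From the singleton clause (q_13), q_13 = True.
From the singleton clause (¬q_23), q_23 = False.
From the singleton clause (¬q_33), q_33 = False.
From the singleton clause (¬q_43), q_43 = False.
Try q_21 = True.
From the singleton clause (¬q_31), q_31 = False.
From the singleton clause (q_32), q_32 = True.
From the singleton clause (¬q_41), q_41 = False.
From the singleton clause (q_42), q_42 = True.
That conflicts with the unit clause (¬q_42).
That branch fails; take q_21 = False instead.
From the singleton clause (q_22), q_22 = True.
From the singleton clause (¬q_32), q_32 = False.
From the singleton clause (q_31), q_31 = True.
From the singleton clause (¬q_41), q_41 = False.
From the singleton clause (q_42), q_42 = True.
That conflicts with the unit clause (¬q_42).
Both values of q_21 lead to a conflict.
Both values of q_12 lead to a conflict.
That branch fails; take q_11 = True instead.
From the singleton clause (¬q_21), q_21 = False.
From the singleton clause (¬q_31), q_31 = False.
From the singleton clause (¬q_41), q_41 = False.
Try q_22 = True.
From the singleton clause (¬q_12), q_12 = False.
From the singleton clause (¬q_32), q_32 = False.
From the singleton clause (q_33), q_33 = True.
From the singleton clause (¬q_42), q_42 = False.
From the singleton clause (q_43), q_43 = True.
That conflicts with the unit clause (¬q_43).
That branch fails; take q_22 = False instead.
From the singleton clause (q_23), q_23 = True.
From the singleton clause (¬q_13), q_13 = False.
From the singleton clause (¬q_33), q_33 = False.
From the singleton clause (q_32), q_32 = True.
From the singleton clause (¬q_12), q_12 = False.
From the singleton clause (¬q_42), q_42 = False.
From the singleton clause (q_43), q_43 = True.
That conflicts with the unit clause (¬q_43).
Both values of q_22 lead to a conflict.
Both values of q_11 lead to a conflict.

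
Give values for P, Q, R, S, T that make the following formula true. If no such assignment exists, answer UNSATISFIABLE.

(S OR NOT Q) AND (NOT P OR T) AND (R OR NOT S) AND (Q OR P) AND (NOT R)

Unit clause (NOT R) forces R = false.
Unit clause (NOT S) forces S = false.
Unit clause (NOT Q) forces Q = false.
Unit clause (P) forces P = true.
Unit clause (T) forces T = true.
Every clause now holds.

P=true; Q=false; R=false; S=false; T=true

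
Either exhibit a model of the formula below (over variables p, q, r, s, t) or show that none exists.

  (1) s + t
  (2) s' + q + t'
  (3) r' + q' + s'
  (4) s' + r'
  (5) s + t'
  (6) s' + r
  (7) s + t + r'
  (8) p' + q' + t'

Branch on s: set s = 1.
From the singleton clause (r'), r = 0.
That conflicts with the unit clause (r).
So s must be the other value — set s = 0.
From the singleton clause (t), t = 1.
That conflicts with the unit clause (t').
Either choice for s ends in contradiction.

UNSATISFIABLE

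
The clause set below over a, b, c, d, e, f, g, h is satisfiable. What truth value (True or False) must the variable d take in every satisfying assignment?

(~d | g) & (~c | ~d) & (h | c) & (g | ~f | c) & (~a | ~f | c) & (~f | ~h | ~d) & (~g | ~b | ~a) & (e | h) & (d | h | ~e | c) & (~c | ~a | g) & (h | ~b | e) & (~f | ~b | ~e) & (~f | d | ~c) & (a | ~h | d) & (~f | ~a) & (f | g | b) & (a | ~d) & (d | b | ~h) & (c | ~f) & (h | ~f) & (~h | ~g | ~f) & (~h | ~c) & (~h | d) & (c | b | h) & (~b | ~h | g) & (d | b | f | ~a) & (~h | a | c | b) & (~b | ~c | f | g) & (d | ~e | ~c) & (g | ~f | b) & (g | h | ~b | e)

True

Suppose d = 0.
Unit clause (~h) forces h = 0.
Unit clause (c) forces c = 1.
Unit clause (e) forces e = 1.
Now (~e) is unsatisfied and unit — conflict.
So every satisfying assignment has d = True.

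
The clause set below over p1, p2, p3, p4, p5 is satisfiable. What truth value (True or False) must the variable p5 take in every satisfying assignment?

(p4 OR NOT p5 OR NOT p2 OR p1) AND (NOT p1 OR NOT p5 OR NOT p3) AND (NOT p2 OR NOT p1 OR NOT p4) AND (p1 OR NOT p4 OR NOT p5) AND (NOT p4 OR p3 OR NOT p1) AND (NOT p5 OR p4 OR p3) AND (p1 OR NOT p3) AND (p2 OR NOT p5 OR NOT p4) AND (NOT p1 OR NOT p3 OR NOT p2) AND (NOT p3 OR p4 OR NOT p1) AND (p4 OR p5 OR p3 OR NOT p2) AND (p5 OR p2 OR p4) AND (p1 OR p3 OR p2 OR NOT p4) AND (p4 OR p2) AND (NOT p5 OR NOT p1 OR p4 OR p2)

False

Suppose p5 = true.
Case p1 = false:
From the singleton clause (NOT p4), p4 = false.
From the singleton clause (NOT p2), p2 = false.
Now (p2) is unsatisfied and unit — conflict.
That branch fails; take p1 = true instead.
From the singleton clause (NOT p3), p3 = false.
From the singleton clause (NOT p4), p4 = false.
Now (p4) is unsatisfied and unit — conflict.
Either choice for p1 ends in contradiction.
So every satisfying assignment has p5 = False.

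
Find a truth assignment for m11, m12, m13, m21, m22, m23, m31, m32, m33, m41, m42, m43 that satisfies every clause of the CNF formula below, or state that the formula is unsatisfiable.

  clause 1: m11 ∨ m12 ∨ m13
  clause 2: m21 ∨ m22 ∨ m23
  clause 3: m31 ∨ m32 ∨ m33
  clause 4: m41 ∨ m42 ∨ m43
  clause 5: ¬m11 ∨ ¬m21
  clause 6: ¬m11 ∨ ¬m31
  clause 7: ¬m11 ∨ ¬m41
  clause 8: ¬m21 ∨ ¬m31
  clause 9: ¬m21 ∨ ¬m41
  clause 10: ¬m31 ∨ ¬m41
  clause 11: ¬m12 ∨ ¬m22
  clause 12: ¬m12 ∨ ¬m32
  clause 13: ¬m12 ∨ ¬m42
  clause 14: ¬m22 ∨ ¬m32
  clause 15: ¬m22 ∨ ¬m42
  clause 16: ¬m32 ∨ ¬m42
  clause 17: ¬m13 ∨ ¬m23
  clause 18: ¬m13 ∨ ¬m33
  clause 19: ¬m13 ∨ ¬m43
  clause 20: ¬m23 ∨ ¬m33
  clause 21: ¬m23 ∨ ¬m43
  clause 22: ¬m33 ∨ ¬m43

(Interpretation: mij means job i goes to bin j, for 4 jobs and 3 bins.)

Try m11 = False.
Try m12 = True.
Unit clause (¬m22) forces m22 = False.
Unit clause (¬m32) forces m32 = False.
Unit clause (¬m42) forces m42 = False.
Try m21 = True.
Unit clause (¬m31) forces m31 = False.
Unit clause (m33) forces m33 = True.
Unit clause (¬m41) forces m41 = False.
Unit clause (m43) forces m43 = True.
Now (¬m43) is unsatisfied and unit — conflict.
So m21 must be the other value — set m21 = False.
Unit clause (m23) forces m23 = True.
Unit clause (¬m13) forces m13 = False.
Unit clause (¬m33) forces m33 = False.
Unit clause (m31) forces m31 = True.
Unit clause (¬m41) forces m41 = False.
Unit clause (m43) forces m43 = True.
Now (¬m43) is unsatisfied and unit — conflict.
Neither m21 = True nor m21 = False works.
So m12 must be the other value — set m12 = False.
Unit clause (m13) forces m13 = True.
Unit clause (¬m23) forces m23 = False.
Unit clause (¬m33) forces m33 = False.
Unit clause (¬m43) forces m43 = False.
Try m21 = True.
Unit clause (¬m31) forces m31 = False.
Unit clause (m32) forces m32 = True.
Unit clause (¬m41) forces m41 = False.
Unit clause (m42) forces m42 = True.
Now (¬m42) is unsatisfied and unit — conflict.
So m21 must be the other value — set m21 = False.
Unit clause (m22) forces m22 = True.
Unit clause (¬m32) forces m32 = False.
Unit clause (m31) forces m31 = True.
Unit clause (¬m41) forces m41 = False.
Unit clause (m42) forces m42 = True.
Now (¬m42) is unsatisfied and unit — conflict.
Neither m21 = True nor m21 = False works.
Neither m12 = True nor m12 = False works.
So m11 must be the other value — set m11 = True.
Unit clause (¬m21) forces m21 = False.
Unit clause (¬m31) forces m31 = False.
Unit clause (¬m41) forces m41 = False.
Try m22 = True.
Unit clause (¬m12) forces m12 = False.
Unit clause (¬m32) forces m32 = False.
Unit clause (m33) forces m33 = True.
Unit clause (¬m42) forces m42 = False.
Unit clause (m43) forces m43 = True.
Now (¬m43) is unsatisfied and unit — conflict.
So m22 must be the other value — set m22 = False.
Unit clause (m23) forces m23 = True.
Unit clause (¬m13) forces m13 = False.
Unit clause (¬m33) forces m33 = False.
Unit clause (m32) forces m32 = True.
Unit clause (¬m12) forces m12 = False.
Unit clause (¬m42) forces m42 = False.
Unit clause (m43) forces m43 = True.
Now (¬m43) is unsatisfied and unit — conflict.
Neither m22 = True nor m22 = False works.
Neither m11 = True nor m11 = False works.

UNSATISFIABLE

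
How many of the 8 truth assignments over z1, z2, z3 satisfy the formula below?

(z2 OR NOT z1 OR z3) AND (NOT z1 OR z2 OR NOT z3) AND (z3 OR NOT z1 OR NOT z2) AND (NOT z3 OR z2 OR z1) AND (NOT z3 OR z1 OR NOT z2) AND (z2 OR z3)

2

There are 2^3 = 8 truth assignments over (z1, z2, z3).
Check each against the 6 clauses (columns in the order z1, z2, z3):
  F F F  ✗ fails (z2 OR z3)
  F F T  ✗ fails (NOT z3 OR z2 OR z1)
  F T F  ✓ satisfies all
  F T T  ✗ fails (NOT z3 OR z1 OR NOT z2)
  T F F  ✗ fails (z2 OR NOT z1 OR z3)
  T F T  ✗ fails (NOT z1 OR z2 OR NOT z3)
  T T F  ✗ fails (z3 OR NOT z1 OR NOT z2)
  T T T  ✓ satisfies all
2 of the 8 rows are models.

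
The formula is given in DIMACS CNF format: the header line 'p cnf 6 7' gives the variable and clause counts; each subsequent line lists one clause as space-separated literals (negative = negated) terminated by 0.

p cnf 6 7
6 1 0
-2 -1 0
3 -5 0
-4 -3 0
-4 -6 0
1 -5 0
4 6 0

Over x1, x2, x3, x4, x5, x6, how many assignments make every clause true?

8

There are 2^6 = 64 truth assignments over (x1, x2, x3, x4, x5, x6).
Split on x3. With x3 = True, the clauses containing x3 are satisfied and ¬x3 drops from the rest; 4 of the 2^5 = 32 assignments to the other variables satisfy what remains.
With x3 = False, by the same count on the reduced clause set, 4 assignments work.
Total: 4 + 4 = 8.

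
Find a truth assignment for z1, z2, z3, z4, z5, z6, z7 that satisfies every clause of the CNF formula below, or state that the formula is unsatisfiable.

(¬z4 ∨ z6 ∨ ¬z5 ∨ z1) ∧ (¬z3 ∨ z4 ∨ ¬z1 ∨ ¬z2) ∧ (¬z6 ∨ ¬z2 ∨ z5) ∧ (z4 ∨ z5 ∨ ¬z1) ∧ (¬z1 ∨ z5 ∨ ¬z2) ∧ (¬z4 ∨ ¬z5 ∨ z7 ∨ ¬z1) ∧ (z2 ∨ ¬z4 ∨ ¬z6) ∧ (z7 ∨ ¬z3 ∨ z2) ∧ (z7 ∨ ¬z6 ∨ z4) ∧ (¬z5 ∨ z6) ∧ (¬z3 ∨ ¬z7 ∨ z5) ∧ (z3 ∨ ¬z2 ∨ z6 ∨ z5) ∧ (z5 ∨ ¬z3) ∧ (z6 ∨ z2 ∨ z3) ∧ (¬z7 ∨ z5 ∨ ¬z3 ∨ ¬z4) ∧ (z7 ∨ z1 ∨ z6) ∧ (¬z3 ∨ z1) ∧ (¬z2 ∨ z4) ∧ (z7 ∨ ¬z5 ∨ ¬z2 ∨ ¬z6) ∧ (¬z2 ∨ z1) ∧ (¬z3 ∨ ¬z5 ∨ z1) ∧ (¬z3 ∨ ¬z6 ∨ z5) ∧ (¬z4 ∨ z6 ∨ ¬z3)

z1: True, z2: True, z3: True, z4: True, z5: True, z6: True, z7: True

Suppose z5 = True.
The clause (z6) is unit, so z6 = True.
Suppose z2 = True.
The clause (z4) is unit, so z4 = True.
The clause (z7) is unit, so z7 = True.
The clause (z1) is unit, so z1 = True.
All clauses hold; z3 can take either value.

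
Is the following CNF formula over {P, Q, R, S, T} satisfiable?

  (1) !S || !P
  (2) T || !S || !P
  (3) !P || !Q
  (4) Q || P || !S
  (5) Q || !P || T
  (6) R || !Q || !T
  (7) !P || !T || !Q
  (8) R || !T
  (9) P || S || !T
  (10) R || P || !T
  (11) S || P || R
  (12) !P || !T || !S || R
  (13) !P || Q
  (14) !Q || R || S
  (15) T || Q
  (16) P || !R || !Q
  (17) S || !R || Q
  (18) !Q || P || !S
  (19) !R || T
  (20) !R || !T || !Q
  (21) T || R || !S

No

Try S = false.
Try P = false.
The clause (!T) is unit, so T = false.
The clause (R) is unit, so R = true.
But (!R) is also a unit clause — contradiction.
Undo P and try P = true.
The clause (!Q) is unit, so Q = false.
But (Q) is also a unit clause — contradiction.
Both values of P lead to a conflict.
Undo S and try S = true.
The clause (!P) is unit, so P = false.
The clause (Q) is unit, so Q = true.
But (!Q) is also a unit clause — contradiction.
Both values of S lead to a conflict.
No assignment satisfies every clause.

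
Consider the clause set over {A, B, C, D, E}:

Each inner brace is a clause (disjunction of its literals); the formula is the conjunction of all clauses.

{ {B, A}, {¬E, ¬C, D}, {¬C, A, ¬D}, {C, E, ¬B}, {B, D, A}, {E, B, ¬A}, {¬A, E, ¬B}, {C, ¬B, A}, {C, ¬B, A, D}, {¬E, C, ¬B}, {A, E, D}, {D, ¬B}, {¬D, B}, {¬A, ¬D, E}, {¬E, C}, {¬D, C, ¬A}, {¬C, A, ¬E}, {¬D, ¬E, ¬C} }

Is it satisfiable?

No, unsatisfiable

Case B = True:
From the singleton clause (D), D = True.
Case C = False:
From the singleton clause (E), E = True.
Now (¬E) is unsatisfied and unit — conflict.
So C must be the other value — set C = True.
From the singleton clause (A), A = True.
From the singleton clause (E), E = True.
Now (¬E) is unsatisfied and unit — conflict.
Neither C = True nor C = False works.
So B must be the other value — set B = False.
From the singleton clause (A), A = True.
From the singleton clause (E), E = True.
From the singleton clause (¬D), D = False.
From the singleton clause (¬C), C = False.
Now (C) is unsatisfied and unit — conflict.
Neither B = True nor B = False works.
No assignment satisfies every clause.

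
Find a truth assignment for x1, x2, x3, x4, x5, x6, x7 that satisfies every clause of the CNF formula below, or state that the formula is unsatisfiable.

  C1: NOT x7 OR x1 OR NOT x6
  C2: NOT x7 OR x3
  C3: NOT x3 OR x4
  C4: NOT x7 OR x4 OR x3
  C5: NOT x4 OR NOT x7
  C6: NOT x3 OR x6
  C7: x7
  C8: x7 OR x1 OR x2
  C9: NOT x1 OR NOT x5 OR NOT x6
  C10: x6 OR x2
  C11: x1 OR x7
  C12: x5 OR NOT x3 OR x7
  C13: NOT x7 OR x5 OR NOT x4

(x7) alone gives x7 = true.
(x3) alone gives x3 = true.
(x4) alone gives x4 = true.
But (NOT x4) is also a unit clause — contradiction.

UNSATISFIABLE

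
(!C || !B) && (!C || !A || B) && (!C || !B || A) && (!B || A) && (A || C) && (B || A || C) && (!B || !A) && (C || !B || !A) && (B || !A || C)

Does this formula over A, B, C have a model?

Suppose C = true.
Unit clause (!B) forces B = false.
Unit clause (!A) forces A = false.
Every clause now holds.
A satisfying assignment: A: false, B: false, C: true.

Yes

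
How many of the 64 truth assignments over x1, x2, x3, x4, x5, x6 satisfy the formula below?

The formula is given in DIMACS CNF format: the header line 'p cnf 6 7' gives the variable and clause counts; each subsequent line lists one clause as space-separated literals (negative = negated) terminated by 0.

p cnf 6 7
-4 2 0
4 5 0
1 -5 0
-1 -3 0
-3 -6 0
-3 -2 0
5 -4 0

There are 2^6 = 64 truth assignments over (x1, x2, x3, x4, x5, x6).
Split on x1. With x1 = True, the clauses containing x1 are satisfied and ¬x1 drops from the rest; 6 of the 2^5 = 32 assignments to the other variables satisfy what remains.
With x1 = False, by the same count on the reduced clause set, 0 assignments work.
Total: 6 + 0 = 6.

6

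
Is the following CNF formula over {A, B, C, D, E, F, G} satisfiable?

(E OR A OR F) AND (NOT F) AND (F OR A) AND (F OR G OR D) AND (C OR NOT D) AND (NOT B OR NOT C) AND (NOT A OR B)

Satisfiable

The clause (NOT F) is unit, so F = false.
The clause (A) is unit, so A = true.
The clause (B) is unit, so B = true.
The clause (NOT C) is unit, so C = false.
The clause (NOT D) is unit, so D = false.
The clause (G) is unit, so G = true.
All clauses hold; E can take either value.
A satisfying assignment: A=true,  B=true,  C=false,  D=false,  E=false,  F=false,  G=true.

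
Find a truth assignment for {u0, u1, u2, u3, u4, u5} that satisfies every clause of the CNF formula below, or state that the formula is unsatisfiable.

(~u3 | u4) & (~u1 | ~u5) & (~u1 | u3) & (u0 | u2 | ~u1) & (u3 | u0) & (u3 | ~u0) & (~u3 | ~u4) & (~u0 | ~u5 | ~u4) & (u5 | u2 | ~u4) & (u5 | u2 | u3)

Case u3 = 0:
From the singleton clause (~u1), u1 = 0.
From the singleton clause (u0), u0 = 1.
That conflicts with the unit clause (~u0).
So u3 must be the other value — set u3 = 1.
From the singleton clause (u4), u4 = 1.
That conflicts with the unit clause (~u4).
Neither u3 = 1 nor u3 = 0 works.

UNSATISFIABLE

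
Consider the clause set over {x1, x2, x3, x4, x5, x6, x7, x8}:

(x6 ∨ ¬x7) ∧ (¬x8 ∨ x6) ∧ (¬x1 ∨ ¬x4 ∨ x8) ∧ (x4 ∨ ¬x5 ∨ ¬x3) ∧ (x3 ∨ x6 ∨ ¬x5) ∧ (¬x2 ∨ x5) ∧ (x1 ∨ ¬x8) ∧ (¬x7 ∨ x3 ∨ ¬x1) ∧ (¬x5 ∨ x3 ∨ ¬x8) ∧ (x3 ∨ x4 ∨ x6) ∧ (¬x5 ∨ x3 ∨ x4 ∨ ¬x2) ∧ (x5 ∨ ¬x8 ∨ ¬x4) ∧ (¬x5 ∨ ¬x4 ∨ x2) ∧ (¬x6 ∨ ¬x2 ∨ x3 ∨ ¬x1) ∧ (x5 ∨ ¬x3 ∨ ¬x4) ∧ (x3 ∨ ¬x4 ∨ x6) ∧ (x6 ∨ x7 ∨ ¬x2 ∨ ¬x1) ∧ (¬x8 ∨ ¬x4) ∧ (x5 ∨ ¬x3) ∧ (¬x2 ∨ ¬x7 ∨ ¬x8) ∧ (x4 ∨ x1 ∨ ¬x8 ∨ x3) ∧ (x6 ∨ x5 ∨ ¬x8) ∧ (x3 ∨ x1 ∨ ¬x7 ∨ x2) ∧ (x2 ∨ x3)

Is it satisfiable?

Satisfiable

Branch on x6: set x6 = True.
Branch on x2: set x2 = True.
Unit clause (x5) forces x5 = True.
Branch on x4: set x4 = True.
Unit clause (¬x8) forces x8 = False.
Unit clause (¬x1) forces x1 = False.
Every clause is now satisfied; x3, x7 are unconstrained.
A satisfying assignment: x1 ↦ False; x2 ↦ True; x3 ↦ True; x4 ↦ True; x5 ↦ True; x6 ↦ True; x7 ↦ True; x8 ↦ False.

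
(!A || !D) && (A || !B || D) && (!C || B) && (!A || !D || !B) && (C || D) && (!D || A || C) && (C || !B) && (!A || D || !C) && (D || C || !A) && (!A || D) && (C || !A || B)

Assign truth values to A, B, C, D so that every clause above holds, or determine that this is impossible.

A=false,  B=true,  C=true,  D=true

Case A = false:
Case B = true:
(D) alone gives D = true.
(C) alone gives C = true.
Every clause now holds.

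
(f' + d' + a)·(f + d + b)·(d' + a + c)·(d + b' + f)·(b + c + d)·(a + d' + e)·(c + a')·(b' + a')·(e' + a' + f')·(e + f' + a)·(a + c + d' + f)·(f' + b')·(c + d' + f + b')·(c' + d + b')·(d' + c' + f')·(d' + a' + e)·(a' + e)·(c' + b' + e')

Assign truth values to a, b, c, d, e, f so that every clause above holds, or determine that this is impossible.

Case c = 1:
Case b = 0:
Case f = 0:
From the singleton clause (d), d = 1.
Case a = 1:
From the singleton clause (e), e = 1.
All clauses are satisfied.

a ↦ 1; b ↦ 0; c ↦ 1; d ↦ 1; e ↦ 1; f ↦ 0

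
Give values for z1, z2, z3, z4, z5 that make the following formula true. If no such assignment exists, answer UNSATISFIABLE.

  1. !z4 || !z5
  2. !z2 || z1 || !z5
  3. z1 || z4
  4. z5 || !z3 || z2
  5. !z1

(!z1) alone gives z1 = false.
(z4) alone gives z4 = true.
(!z5) alone gives z5 = false.
Branch on z3: set z3 = false.
No clause remains; z2 is free.

z1 ↦ false,  z2 ↦ true,  z3 ↦ false,  z4 ↦ true,  z5 ↦ false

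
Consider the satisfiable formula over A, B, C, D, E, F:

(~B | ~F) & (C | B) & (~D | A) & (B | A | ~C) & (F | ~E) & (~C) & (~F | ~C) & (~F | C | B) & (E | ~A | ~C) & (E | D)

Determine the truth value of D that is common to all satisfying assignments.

Suppose D = 0.
From the singleton clause (~C), C = 0.
From the singleton clause (B), B = 1.
From the singleton clause (~F), F = 0.
From the singleton clause (~E), E = 0.
That conflicts with the unit clause (E).
So every satisfying assignment has D = True.

True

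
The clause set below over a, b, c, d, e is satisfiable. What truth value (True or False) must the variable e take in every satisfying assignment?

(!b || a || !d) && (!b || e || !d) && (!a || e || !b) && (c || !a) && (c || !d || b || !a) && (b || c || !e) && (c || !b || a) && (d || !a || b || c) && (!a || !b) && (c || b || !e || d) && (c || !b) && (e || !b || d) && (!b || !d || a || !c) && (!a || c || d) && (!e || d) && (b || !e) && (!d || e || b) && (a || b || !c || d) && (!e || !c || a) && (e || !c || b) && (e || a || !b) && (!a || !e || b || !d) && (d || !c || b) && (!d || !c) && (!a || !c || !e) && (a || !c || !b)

False

Suppose e = true.
From the singleton clause (d), d = true.
From the singleton clause (b), b = true.
From the singleton clause (a), a = true.
Now (!a) is unsatisfied and unit — conflict.
So every satisfying assignment has e = False.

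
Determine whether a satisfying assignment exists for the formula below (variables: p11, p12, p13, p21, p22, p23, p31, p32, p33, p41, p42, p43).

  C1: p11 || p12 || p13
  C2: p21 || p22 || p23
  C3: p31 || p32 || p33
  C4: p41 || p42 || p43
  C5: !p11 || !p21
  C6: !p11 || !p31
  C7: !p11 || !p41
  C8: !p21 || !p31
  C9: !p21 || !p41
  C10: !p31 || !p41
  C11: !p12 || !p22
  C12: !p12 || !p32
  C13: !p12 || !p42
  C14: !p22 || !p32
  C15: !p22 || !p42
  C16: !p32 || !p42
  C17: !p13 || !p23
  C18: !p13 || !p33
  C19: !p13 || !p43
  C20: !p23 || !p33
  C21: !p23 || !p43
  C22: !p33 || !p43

Unsatisfiable

Try p11 = false.
Try p12 = true.
The clause (!p22) is unit, so p22 = false.
The clause (!p32) is unit, so p32 = false.
The clause (!p42) is unit, so p42 = false.
Try p21 = true.
The clause (!p31) is unit, so p31 = false.
The clause (p33) is unit, so p33 = true.
The clause (!p41) is unit, so p41 = false.
The clause (p43) is unit, so p43 = true.
That conflicts with the unit clause (!p43).
So p21 must be the other value — set p21 = false.
The clause (p23) is unit, so p23 = true.
The clause (!p13) is unit, so p13 = false.
The clause (!p33) is unit, so p33 = false.
The clause (p31) is unit, so p31 = true.
The clause (!p41) is unit, so p41 = false.
The clause (p43) is unit, so p43 = true.
That conflicts with the unit clause (!p43).
Both values of p21 lead to a conflict.
So p12 must be the other value — set p12 = false.
The clause (p13) is unit, so p13 = true.
The clause (!p23) is unit, so p23 = false.
The clause (!p33) is unit, so p33 = false.
The clause (!p43) is unit, so p43 = false.
Try p21 = true.
The clause (!p31) is unit, so p31 = false.
The clause (p32) is unit, so p32 = true.
The clause (!p41) is unit, so p41 = false.
The clause (p42) is unit, so p42 = true.
That conflicts with the unit clause (!p42).
So p21 must be the other value — set p21 = false.
The clause (p22) is unit, so p22 = true.
The clause (!p32) is unit, so p32 = false.
The clause (p31) is unit, so p31 = true.
The clause (!p41) is unit, so p41 = false.
The clause (p42) is unit, so p42 = true.
That conflicts with the unit clause (!p42).
Both values of p21 lead to a conflict.
Both values of p12 lead to a conflict.
So p11 must be the other value — set p11 = true.
The clause (!p21) is unit, so p21 = false.
The clause (!p31) is unit, so p31 = false.
The clause (!p41) is unit, so p41 = false.
Try p22 = true.
The clause (!p12) is unit, so p12 = false.
The clause (!p32) is unit, so p32 = false.
The clause (p33) is unit, so p33 = true.
The clause (!p42) is unit, so p42 = false.
The clause (p43) is unit, so p43 = true.
That conflicts with the unit clause (!p43).
So p22 must be the other value — set p22 = false.
The clause (p23) is unit, so p23 = true.
The clause (!p13) is unit, so p13 = false.
The clause (!p33) is unit, so p33 = false.
The clause (p32) is unit, so p32 = true.
The clause (!p12) is unit, so p12 = false.
The clause (!p42) is unit, so p42 = false.
The clause (p43) is unit, so p43 = true.
That conflicts with the unit clause (!p43).
Both values of p22 lead to a conflict.
Both values of p11 lead to a conflict.
No assignment satisfies every clause.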